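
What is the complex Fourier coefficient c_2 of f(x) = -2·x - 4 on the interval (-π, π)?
Compute the real Fourier coefficients first: a_2 = 0, b_2 = 2.
Then c_2 = (a_2 − i·b_2)/2 = -i.

Final answer: -i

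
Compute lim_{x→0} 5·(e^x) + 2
Direct substitution at x = 0 gives 7.

Final answer: 7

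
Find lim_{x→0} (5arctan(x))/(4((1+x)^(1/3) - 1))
Both numerator and denominator → 0 as x → 0; this is a 0/0 indeterminate form.
Expand each to leading order near x = 0: numerator ~ 5·x, denominator ~ 4·x/3.
The limit of the ratio is 15/4.

Final answer: 15/4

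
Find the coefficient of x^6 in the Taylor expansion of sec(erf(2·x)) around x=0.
Expand to order 6: sec(erf(2·x)) = x^6·(-16·(32/(3·π^2) + 64/(3·π))/π + 512/(9·π^2) + 1792/(45·π) + 23296/(45·π^3)) + x^4·(-64/(3·π) + 160/(3·π^2)) + 8·x^2/π + 1 + O(x^7).
The coefficient of x^6 is -16·(32/(3·π^2) + 64/(3·π))/π + 512/(9·π^2) + 1792/(45·π) + 23296/(45·π^3).

Final answer: -16·(32/(3·π^2) + 64/(3·π))/π + 512/(9·π^2) + 1792/(45·π) + 23296/(45·π^3)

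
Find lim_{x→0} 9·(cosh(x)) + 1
Direct substitution at x = 0 gives 10.

Final answer: 10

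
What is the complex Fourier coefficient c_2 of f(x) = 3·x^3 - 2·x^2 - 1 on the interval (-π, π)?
Compute the real Fourier coefficients first: a_2 = -2, b_2 = 9/2 - 3·π^2.
Then c_2 = (a_2 − i·b_2)/2 = -1 - 9·i/4 + 3·i·π^2/2.

Final answer: -1 - 9·i/4 + 3·i·π^2/2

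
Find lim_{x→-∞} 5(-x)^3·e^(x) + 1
The product is a 0·∞ indeterminate form at x → -∞.
Rewrite the product as 5(-x)^3 / e^(-x) (an ∞/∞ form) and apply L'Hôpital, or use the standard hierarchy e^(|x|) ≫ |(-x)^3| as x → -∞.
The indeterminate product → 0, so the limit = 1.

Final answer: 1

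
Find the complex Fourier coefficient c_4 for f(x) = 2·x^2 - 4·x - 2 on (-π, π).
Compute the real Fourier coefficients first: a_4 = 1/2, b_4 = 2.
Then c_4 = (a_4 − i·b_4)/2 = 1/4 - i.

Final answer: 1/4 - i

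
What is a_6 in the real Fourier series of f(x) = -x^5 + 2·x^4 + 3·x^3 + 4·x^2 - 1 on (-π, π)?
a_6 = (1/π) ∫_{-π}^{π} f(x)·cos(6x) dx.
Evaluate the integral (use parity and integration by parts as needed): a_6 = 10/27 + 4·π^2/9.

Final answer: 10/27 + 4·π^2/9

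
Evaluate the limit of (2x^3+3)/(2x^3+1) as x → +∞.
This is an ∞/∞ indeterminate form as x → +∞.
Divide numerator and denominator by x^3 and let the lower-order terms vanish; the leading terms give 2/2 = 1.
Limit = 1.

Final answer: 1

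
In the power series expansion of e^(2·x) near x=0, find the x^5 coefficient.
Expand to order 5: e^(2·x) = 4·x^5/15 + 2·x^4/3 + 4·x^3/3 + 2·x^2 + 2·x + 1 + O(x^6).
The coefficient of x^5 is 4/15.

Final answer: 4/15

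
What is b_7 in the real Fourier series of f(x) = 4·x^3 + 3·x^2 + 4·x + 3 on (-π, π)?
b_7 = (1/π) ∫_{-π}^{π} f(x)·sin(7x) dx.
Evaluate the integral (use parity and integration by parts as needed): b_7 = 344/343 + 8·π^2/7.

Final answer: 344/343 + 8·π^2/7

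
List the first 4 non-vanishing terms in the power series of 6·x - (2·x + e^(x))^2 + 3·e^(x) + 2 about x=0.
-17·x^3/6 - 17·x^2/2 + 3·x + 4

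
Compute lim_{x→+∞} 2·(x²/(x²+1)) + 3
Evaluate the dominant behaviour as x → +∞; each term tends to a finite value or vanishes.
Limit = 5.

Final answer: 5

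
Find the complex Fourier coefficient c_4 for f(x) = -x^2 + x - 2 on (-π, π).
Compute the real Fourier coefficients first: a_4 = -1/4, b_4 = -1/2.
Then c_4 = (a_4 − i·b_4)/2 = -1/8 + i/4.

Final answer: -1/8 + i/4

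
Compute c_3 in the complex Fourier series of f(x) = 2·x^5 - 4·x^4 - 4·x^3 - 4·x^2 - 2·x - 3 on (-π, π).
Compute the real Fourier coefficients first: a_3 = -16/27 + 32·π^2/9, b_3 = -152·π^2/27 + 196/81 + 4·π^4/3.
Then c_3 = (a_3 − i·b_3)/2 = -8/27 + 16·π^2/9 - 2·i·π^4/3 - 98·i/81 + 76·i·π^2/27.

Final answer: -8/27 + 16·π^2/9 - 2·i·π^4/3 - 98·i/81 + 76·i·π^2/27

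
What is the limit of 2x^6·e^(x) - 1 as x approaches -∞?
The product is a 0·∞ indeterminate form at x → -∞.
Rewrite the product as 2x^6 / e^(-x) (an ∞/∞ form) and apply L'Hôpital, or use the standard hierarchy e^(|x|) ≫ |x^6| as x → -∞.
The indeterminate product → 0, so the limit = -1.

Final answer: -1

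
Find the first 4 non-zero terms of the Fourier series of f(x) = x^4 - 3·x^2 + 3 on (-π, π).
(60 - 8·π^2)·cos(x) + (-6 + 2·π^2)·cos(2·x) + (52/27 - 8·π^2/9)·cos(3·x) - π^2 + 3 + π^4/5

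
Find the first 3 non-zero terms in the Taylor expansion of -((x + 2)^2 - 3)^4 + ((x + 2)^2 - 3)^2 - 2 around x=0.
-82·x^2 - 8·x - 2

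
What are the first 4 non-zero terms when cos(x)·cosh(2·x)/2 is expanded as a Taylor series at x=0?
-13·x^6/160 - 7·x^4/48 + 3·x^2/4 + 1/2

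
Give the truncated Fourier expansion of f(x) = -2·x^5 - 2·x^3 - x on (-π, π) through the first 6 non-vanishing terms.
(-458 - 4·π^4 + 76·π^2)·sin(x) + (-8·π^2 + 13 + 2·π^4)·sin(2·x) + (-4·π^4/3 - 142/81 + 44·π^2/27)·sin(3·x) + (-π^2/4 + 19/32 + π^4)·sin(4·x) + (-4·π^4/5 - 4·π^2/25 - 226/625)·sin(5·x) + (23/81 + 8·π^2/27 + 2·π^4/3)·sin(6·x)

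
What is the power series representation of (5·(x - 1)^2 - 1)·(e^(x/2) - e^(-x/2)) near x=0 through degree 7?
211·x^7/80640 - x^6/192 + 101·x^5/480 - 5·x^4/12 + 31·x^3/6 - 10·x^2 + 4·x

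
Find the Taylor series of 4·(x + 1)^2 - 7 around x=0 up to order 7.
4·x^2 + 8·x - 3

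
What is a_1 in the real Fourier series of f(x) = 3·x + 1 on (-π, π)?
a_1 = (1/π) ∫_{-π}^{π} f(x)·cos(1x) dx.
Evaluate the integral (use parity and integration by parts as needed): a_1 = 0.

Final answer: 0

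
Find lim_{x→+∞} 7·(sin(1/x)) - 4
Evaluate the dominant behaviour as x → +∞; each term tends to a finite value or vanishes.
Limit = -4.

Final answer: -4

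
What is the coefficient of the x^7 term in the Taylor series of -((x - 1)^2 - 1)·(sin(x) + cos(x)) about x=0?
Expand to order 7: -((x - 1)^2 - 1)·(sin(x) + cos(x)) = -x^7/90 - x^6/40 + x^5/4 + x^4/6 - 2·x^3 + x^2 + 2·x + O(x^8).
The coefficient of x^7 is -1/90.

Final answer: -1/90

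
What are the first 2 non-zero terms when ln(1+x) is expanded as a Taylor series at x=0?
-x^2/2 + x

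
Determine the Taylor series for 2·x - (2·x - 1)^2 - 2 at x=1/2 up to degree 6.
-1 + 2·(x - 1/2) - 4·(x - 1/2)^2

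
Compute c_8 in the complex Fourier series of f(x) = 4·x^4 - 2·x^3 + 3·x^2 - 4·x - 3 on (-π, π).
Compute the real Fourier coefficients first: a_8 = 9/64 + π^2/2, b_8 = 61/64 + π^2/2.
Then c_8 = (a_8 − i·b_8)/2 = 9/128 + π^2/4 - i·π^2/4 - 61·i/128.

Final answer: 9/128 + π^2/4 - i·π^2/4 - 61·i/128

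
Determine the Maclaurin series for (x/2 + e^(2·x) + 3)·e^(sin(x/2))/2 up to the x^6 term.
3277·x^6/23040 + 2837·x^5/7680 + 149·x^4/192 + 127·x^3/96 + 15·x^2/8 + 9·x/4 + 2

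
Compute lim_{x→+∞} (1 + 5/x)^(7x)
As x → +∞: write (1 + 5/x)^(7x) = ((1 + 5/x)^x)^7 → (e^5)^7 = e^35.
Limit = e^(35).

Final answer: e^(35)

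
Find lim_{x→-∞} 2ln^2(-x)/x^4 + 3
The quotient is an ∞/∞ indeterminate form as x → -∞.
Compare growth rates of the dominant terms (exponentials ≫ polynomials ≫ logarithms), or apply L'Hôpital's rule; the quotient → 0.
Adding the constant: 0 + 3 = 3. Limit = 3.

Final answer: 3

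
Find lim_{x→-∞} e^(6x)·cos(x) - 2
Evaluate the dominant behaviour as x → -∞; each term tends to a finite value or vanishes.
Limit = -2.

Final answer: -2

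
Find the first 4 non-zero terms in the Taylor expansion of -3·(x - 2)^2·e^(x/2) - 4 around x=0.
-x^3/4 + 3·x^2/2 + 6·x - 16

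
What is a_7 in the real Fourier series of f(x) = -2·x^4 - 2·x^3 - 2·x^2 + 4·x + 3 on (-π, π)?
a_7 = (1/π) ∫_{-π}^{π} f(x)·cos(7x) dx.
Evaluate the integral (use parity and integration by parts as needed): a_7 = 296/2401 + 16·π^2/49.

Final answer: 296/2401 + 16·π^2/49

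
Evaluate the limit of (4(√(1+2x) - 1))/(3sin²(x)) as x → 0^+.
Both numerator and denominator → 0 as x → 0^+; this is a 0/0 indeterminate form.
Expand each to leading order near x = 0: numerator ~ 4·x, denominator ~ 3·x^2.
The limit of the ratio is ∞.

Final answer: ∞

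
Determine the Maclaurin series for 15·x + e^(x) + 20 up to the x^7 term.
x^7/5040 + x^6/720 + x^5/120 + x^4/24 + x^3/6 + x^2/2 + 16·x + 21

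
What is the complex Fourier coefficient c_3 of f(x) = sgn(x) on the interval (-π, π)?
Compute the real Fourier coefficients first: a_3 = 0, b_3 = 4/(3·π).
Then c_3 = (a_3 − i·b_3)/2 = -2·i/(3·π).

Final answer: -2·i/(3·π)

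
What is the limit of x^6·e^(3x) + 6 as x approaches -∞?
The product is a 0·∞ indeterminate form at x → -∞.
Rewrite the product as x^6 / e^(-3x) (an ∞/∞ form) and apply L'Hôpital, or use the standard hierarchy e^(3|x|) ≫ |x^6| as x → -∞.
The indeterminate product → 0, so the limit = 6.

Final answer: 6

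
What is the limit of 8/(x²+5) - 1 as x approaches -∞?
Evaluate the dominant behaviour as x → -∞; each term tends to a finite value or vanishes.
Limit = -1.

Final answer: -1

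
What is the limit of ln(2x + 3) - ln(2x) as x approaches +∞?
This is an ∞ − ∞ indeterminate form.
Combine the logarithms: ln(2x+3) − ln(2x) = ln((2x+3)/(2x)) = ln(1 + 3/(2x)) → ln(1) = 0.
Limit = 0.

Final answer: 0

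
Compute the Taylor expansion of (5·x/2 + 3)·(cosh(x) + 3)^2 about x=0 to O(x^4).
10·x^3 + 12·x^2 + 40·x + 48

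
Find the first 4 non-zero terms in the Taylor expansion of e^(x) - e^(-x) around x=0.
x^7/2520 + x^5/60 + x^3/3 + 2·x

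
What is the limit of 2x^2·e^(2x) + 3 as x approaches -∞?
The product is a 0·∞ indeterminate form at x → -∞.
Rewrite the product as 2x^2 / e^(-2x) (an ∞/∞ form) and apply L'Hôpital, or use the standard hierarchy e^(2|x|) ≫ |x^2| as x → -∞.
The indeterminate product → 0, so the limit = 3.

Final answer: 3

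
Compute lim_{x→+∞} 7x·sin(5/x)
As x → +∞: let u = 5/x → 0⁺; then 7·x·sin(5/x) = 7·5·sin(u)/u → 7·5·1 = 35.
Limit = 35.

Final answer: 35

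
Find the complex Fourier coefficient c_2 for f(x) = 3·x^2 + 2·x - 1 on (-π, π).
Compute the real Fourier coefficients first: a_2 = 3, b_2 = -2.
Then c_2 = (a_2 − i·b_2)/2 = 3/2 + i.

Final answer: 3/2 + i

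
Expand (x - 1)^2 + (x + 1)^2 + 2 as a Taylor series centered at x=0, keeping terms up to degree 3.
2·x^2 + 4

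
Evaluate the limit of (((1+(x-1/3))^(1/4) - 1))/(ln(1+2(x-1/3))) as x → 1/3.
Both numerator and denominator → 0 as x → 1/3; this is a 0/0 indeterminate form.
Expand each to leading order near x = 1/3: numerator ~ (x - 1/3)/4, denominator ~ 2·(x - 1/3).
The limit of the ratio is 1/8.

Final answer: 1/8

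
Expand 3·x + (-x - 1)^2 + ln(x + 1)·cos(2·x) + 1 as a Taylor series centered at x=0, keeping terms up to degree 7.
-13·x^7/105 + x^5/5 + 3·x^4/4 - 5·x^3/3 + x^2/2 + 6·x + 2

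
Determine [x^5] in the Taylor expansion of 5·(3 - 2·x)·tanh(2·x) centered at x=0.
Expand to order 5: 5·(3 - 2·x)·tanh(2·x) = 64·x^5 + 80·x^4/3 - 40·x^3 - 20·x^2 + 30·x + O(x^6).
The coefficient of x^5 is 64.

Final answer: 64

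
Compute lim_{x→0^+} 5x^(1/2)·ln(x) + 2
The product is a 0·∞ indeterminate form at x → 0⁺.
Rewrite the product as 5·ln(x) / x^(-1/2) and apply L'Hôpital, or use the standard hierarchy x^(-1/2) ≫ |ln x| as x → 0⁺.
The indeterminate product → 0, so the limit = 2.

Final answer: 2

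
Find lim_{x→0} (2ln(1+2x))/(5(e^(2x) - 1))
Both numerator and denominator → 0 as x → 0; this is a 0/0 indeterminate form.
Expand each to leading order near x = 0: numerator ~ 4·x, denominator ~ 10·x.
The limit of the ratio is 2/5.

Final answer: 2/5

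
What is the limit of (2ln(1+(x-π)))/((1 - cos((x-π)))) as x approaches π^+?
Both numerator and denominator → 0 as x → π^+; this is a 0/0 indeterminate form.
Expand each to leading order near x = π: numerator ~ 2·(x - π), denominator ~ (x - π)^2/2.
The limit of the ratio is ∞.

Final answer: ∞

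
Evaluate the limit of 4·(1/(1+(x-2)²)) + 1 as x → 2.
Direct substitution at x = 2 gives 5.

Final answer: 5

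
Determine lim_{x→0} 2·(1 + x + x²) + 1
Direct substitution at x = 0 gives 3.

Final answer: 3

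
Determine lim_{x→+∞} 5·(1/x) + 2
Evaluate the dominant behaviour as x → +∞; each term tends to a finite value or vanishes.
Limit = 2.

Final answer: 2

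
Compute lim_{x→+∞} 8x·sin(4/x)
As x → +∞: let u = 4/x → 0⁺; then 8·x·sin(4/x) = 8·4·sin(u)/u → 8·4·1 = 32.
Limit = 32.

Final answer: 32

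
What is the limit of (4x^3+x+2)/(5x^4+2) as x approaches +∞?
This is an ∞/∞ indeterminate form as x → +∞.
Divide numerator and denominator by x^4 and let the lower-order terms vanish; the numerator's degree 3 is below the denominator's degree 4, so the quotient → 0.
Limit = 0.

Final answer: 0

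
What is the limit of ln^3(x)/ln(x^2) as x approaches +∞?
This is an ∞/∞ indeterminate form as x → +∞.
Write ln(x^2) = 2·ln(x), reducing the quotient to ln^2(x)/2 → ∞.
Limit = ∞.

Final answer: ∞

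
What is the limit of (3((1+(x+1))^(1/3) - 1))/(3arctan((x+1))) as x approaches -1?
Both numerator and denominator → 0 as x → -1; this is a 0/0 indeterminate form.
Expand each to leading order near x = -1: numerator ~ (x + 1), denominator ~ 3·(x + 1).
The limit of the ratio is 1/3.

Final answer: 1/3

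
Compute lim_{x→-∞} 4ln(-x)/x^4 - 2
The quotient is an ∞/∞ indeterminate form as x → -∞.
Compare growth rates of the dominant terms (exponentials ≫ polynomials ≫ logarithms), or apply L'Hôpital's rule; the quotient → 0.
Adding the constant: 0 - 2 = -2. Limit = -2.

Final answer: -2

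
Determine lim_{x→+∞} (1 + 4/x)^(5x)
As x → +∞: write (1 + 4/x)^(5x) = ((1 + 4/x)^x)^5 → (e^4)^5 = e^20.
Limit = e^(20).

Final answer: e^(20)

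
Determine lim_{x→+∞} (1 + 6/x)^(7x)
As x → +∞: write (1 + 6/x)^(7x) = ((1 + 6/x)^x)^7 → (e^6)^7 = e^42.
Limit = e^(42).

Final answer: e^(42)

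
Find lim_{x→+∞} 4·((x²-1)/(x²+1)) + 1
Evaluate the dominant behaviour as x → +∞; each term tends to a finite value or vanishes.
Limit = 5.

Final answer: 5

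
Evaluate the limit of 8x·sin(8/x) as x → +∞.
As x → +∞: let u = 8/x → 0⁺; then 8·x·sin(8/x) = 8·8·sin(u)/u → 8·8·1 = 64.
Limit = 64.

Final answer: 64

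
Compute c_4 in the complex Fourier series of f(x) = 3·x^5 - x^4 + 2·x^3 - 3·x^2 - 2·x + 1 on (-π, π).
Compute the real Fourier coefficients first: a_4 = -π^2/2 - 9/16, b_4 = -3·π^4/2 + 43/64 + 7·π^2/8.
Then c_4 = (a_4 − i·b_4)/2 = -π^2/4 - 9/32 - 7·i·π^2/16 - 43·i/128 + 3·i·π^4/4.

Final answer: -π^2/4 - 9/32 - 7·i·π^2/16 - 43·i/128 + 3·i·π^4/4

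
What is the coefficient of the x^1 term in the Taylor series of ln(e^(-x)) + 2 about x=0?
Expand to order 1: ln(e^(-x)) + 2 = 2 - x + O(x^2).
The coefficient of x^1 is -1.

Final answer: -1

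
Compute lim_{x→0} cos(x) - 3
Direct substitution at x = 0 gives -2.

Final answer: -2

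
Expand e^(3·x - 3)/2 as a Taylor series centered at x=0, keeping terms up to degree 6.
81·x^6·e^(-3)/160 + 81·x^5·e^(-3)/80 + 27·x^4·e^(-3)/16 + 9·x^3·e^(-3)/4 + 9·x^2·e^(-3)/4 + 3·x·e^(-3)/2 + e^(-3)/2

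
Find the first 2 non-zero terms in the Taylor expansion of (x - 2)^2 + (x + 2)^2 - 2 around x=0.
2·x^2 + 6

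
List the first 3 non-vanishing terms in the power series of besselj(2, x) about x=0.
x^6/3072 - x^4/96 + x^2/8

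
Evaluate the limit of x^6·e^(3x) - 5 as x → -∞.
The product is a 0·∞ indeterminate form at x → -∞.
Rewrite the product as x^6 / e^(-3x) (an ∞/∞ form) and apply L'Hôpital, or use the standard hierarchy e^(3|x|) ≫ |x^6| as x → -∞.
The indeterminate product → 0, so the limit = -5.

Final answer: -5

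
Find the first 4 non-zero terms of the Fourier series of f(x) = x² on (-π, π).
-4·cos(x) + cos(2·x) - 4·cos(3·x)/9 + π^2/3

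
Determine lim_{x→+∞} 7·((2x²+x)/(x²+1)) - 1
Evaluate the dominant behaviour as x → +∞; each term tends to a finite value or vanishes.
Limit = 13.

Final answer: 13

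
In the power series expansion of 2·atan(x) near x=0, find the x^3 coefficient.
Expand to order 3: 2·atan(x) = -2·x^3/3 + 2·x + O(x^4).
The coefficient of x^3 is -2/3.

Final answer: -2/3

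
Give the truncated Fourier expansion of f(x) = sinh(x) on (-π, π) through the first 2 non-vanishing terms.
sin(x)·sinh(π)/π - 4·sin(2·x)·sinh(π)/(5·π)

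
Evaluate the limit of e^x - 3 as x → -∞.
Evaluate the dominant behaviour as x → -∞; each term tends to a finite value or vanishes.
Limit = -3.

Final answer: -3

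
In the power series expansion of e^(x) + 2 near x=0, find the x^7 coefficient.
Expand to order 7: e^(x) + 2 = x^7/5040 + x^6/720 + x^5/120 + x^4/24 + x^3/6 + x^2/2 + x + 3 + O(x^8).
The coefficient of x^7 is 1/5040.

Final answer: 1/5040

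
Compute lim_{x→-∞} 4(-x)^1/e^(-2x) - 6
The quotient is an ∞/∞ indeterminate form as x → -∞.
Compare growth rates of the dominant terms (exponentials ≫ polynomials ≫ logarithms), or apply L'Hôpital's rule; the quotient → 0.
Adding the constant: 0 - 6 = -6. Limit = -6.

Final answer: -6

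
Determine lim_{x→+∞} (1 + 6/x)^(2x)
As x → +∞: write (1 + 6/x)^(2x) = ((1 + 6/x)^x)^2 → (e^6)^2 = e^12.
Limit = e^(12).

Final answer: e^(12)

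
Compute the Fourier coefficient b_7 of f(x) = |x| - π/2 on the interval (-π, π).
b_7 = (1/π) ∫_{-π}^{π} f(x)·sin(7x) dx.
Evaluate the integral (use parity and integration by parts as needed): b_7 = 0.

Final answer: 0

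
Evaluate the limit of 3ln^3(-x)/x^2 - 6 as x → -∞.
The quotient is an ∞/∞ indeterminate form as x → -∞.
Compare growth rates of the dominant terms (exponentials ≫ polynomials ≫ logarithms), or apply L'Hôpital's rule; the quotient → 0.
Adding the constant: 0 - 6 = -6. Limit = -6.

Final answer: -6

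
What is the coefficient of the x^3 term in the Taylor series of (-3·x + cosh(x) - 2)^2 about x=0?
Expand to order 3: (-3·x + cosh(x) - 2)^2 = -3·x^3 + 8·x^2 + 6·x + 1 + O(x^4).
The coefficient of x^3 is -3.

Final answer: -3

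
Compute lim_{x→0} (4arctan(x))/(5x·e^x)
Both numerator and denominator → 0 as x → 0; this is a 0/0 indeterminate form.
Expand each to leading order near x = 0: numerator ~ 4·x, denominator ~ 5·x.
The limit of the ratio is 4/5.

Final answer: 4/5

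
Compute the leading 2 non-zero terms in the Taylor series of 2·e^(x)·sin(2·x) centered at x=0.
4·x^2 + 4·x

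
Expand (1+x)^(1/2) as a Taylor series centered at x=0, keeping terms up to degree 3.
x^3/16 - x^2/8 + x/2 + 1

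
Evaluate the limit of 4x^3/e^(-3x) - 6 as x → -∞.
The quotient is an ∞/∞ indeterminate form as x → -∞.
Compare growth rates of the dominant terms (exponentials ≫ polynomials ≫ logarithms), or apply L'Hôpital's rule; the quotient → 0.
Adding the constant: 0 - 6 = -6. Limit = -6.

Final answer: -6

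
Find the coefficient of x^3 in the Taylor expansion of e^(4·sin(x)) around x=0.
Expand to order 3: e^(4·sin(x)) = 10·x^3 + 8·x^2 + 4·x + 1 + O(x^4).
The coefficient of x^3 is 10.

Final answer: 10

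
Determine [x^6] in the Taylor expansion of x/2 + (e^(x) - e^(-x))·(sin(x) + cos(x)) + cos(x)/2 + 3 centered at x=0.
Expand to order 6: x/2 + (e^(x) - e^(-x))·(sin(x) + cos(x)) + cos(x)/2 + 3 = -11·x^6/480 - x^5/15 + x^4/48 - 2·x^3/3 + 7·x^2/4 + 5·x/2 + 7/2 + O(x^7).
The coefficient of x^6 is -11/480.

Final answer: -11/480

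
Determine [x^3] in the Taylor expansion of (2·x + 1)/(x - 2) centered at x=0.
Expand to order 3: (2·x + 1)/(x - 2) = -5·x^3/16 - 5·x^2/8 - 5·x/4 - 1/2 + O(x^4).
The coefficient of x^3 is -5/16.

Final answer: -5/16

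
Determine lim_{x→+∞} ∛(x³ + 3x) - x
This is an ∞ − ∞ indeterminate form.
Multiply by (A² + AB + B²)/(A² + AB + B²) where A = ∛(x³+3x), B = x to use A³ − B³ = (A−B)(A²+AB+B²); the x³ terms cancel, leaving (3x)/(A²+AB+B²) with denominator ~ 3x², so the limit is 0.
Limit = 0.

Final answer: 0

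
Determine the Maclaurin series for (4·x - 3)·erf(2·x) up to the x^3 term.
16·x^3/√(π) + 16·x^2/√(π) - 12·x/√(π)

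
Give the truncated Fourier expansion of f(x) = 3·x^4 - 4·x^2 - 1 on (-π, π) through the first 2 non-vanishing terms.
(160 - 24·π^2)·cos(x) - 4·π^2/3 - 1 + 3·π^4/5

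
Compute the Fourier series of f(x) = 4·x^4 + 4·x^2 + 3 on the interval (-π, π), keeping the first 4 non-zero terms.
(176 - 32·π^2)·cos(x) + (-8 + 8·π^2)·cos(2·x) + (16/27 - 32·π^2/9)·cos(3·x) + 3 + 4·π^2/3 + 4·π^4/5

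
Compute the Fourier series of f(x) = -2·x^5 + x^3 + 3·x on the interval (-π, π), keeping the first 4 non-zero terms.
(-486 - 4·π^4 + 82·π^2)·sin(x) + (-11·π^2 + 27/2 + 2·π^4)·sin(2·x) + (-4·π^4/3 - 34/81 + 98·π^2/27)·sin(3·x) + (-7·π^2/4 - 27/32 + π^4)·sin(4·x)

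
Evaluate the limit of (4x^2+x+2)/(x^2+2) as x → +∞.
This is an ∞/∞ indeterminate form as x → +∞.
Divide numerator and denominator by x^2 and let the lower-order terms vanish; the leading terms give 4/1 = 4.
Limit = 4.

Final answer: 4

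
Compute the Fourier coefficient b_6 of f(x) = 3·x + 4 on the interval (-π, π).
b_6 = (1/π) ∫_{-π}^{π} f(x)·sin(6x) dx.
Evaluate the integral (use parity and integration by parts as needed): b_6 = -1.

Final answer: -1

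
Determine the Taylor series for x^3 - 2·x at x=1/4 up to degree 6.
-31/64 - 29·(x - 1/4)/16 + 3·(x - 1/4)^2/4 + (x - 1/4)^3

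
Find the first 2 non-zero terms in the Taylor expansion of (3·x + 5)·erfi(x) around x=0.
6·x^2/√(π) + 10·x/√(π)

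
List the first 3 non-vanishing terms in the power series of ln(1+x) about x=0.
x^3/3 - x^2/2 + x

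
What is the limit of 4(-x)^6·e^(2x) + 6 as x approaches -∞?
The product is a 0·∞ indeterminate form at x → -∞.
Rewrite the product as 4(-x)^6 / e^(-2x) (an ∞/∞ form) and apply L'Hôpital, or use the standard hierarchy e^(2|x|) ≫ |(-x)^6| as x → -∞.
The indeterminate product → 0, so the limit = 6.

Final answer: 6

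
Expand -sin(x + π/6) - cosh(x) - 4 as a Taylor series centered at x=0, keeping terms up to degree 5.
-√(3)·x^5/240 - x^4/16 + √(3)·x^3/12 - x^2/4 - √(3)·x/2 - 11/2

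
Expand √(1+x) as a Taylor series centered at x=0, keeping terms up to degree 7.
33·x^7/2048 - 21·x^6/1024 + 7·x^5/256 - 5·x^4/128 + x^3/16 - x^2/8 + x/2 + 1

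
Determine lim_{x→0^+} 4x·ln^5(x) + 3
The product is a 0·∞ indeterminate form at x → 0⁺.
Rewrite the product as 4·ln^5(x) / x^(-1) and apply L'Hôpital, or use the standard hierarchy x^(-1) ≫ |ln x|^5 as x → 0⁺.
The indeterminate product → 0, so the limit = 3.

Final answer: 3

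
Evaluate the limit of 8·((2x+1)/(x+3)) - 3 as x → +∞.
Evaluate the dominant behaviour as x → +∞; each term tends to a finite value or vanishes.
Limit = 13.

Final answer: 13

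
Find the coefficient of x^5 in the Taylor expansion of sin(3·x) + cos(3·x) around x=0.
Expand to order 5: sin(3·x) + cos(3·x) = 81·x^5/40 + 27·x^4/8 - 9·x^3/2 - 9·x^2/2 + 3·x + 1 + O(x^6).
The coefficient of x^5 is 81/40.

Final answer: 81/40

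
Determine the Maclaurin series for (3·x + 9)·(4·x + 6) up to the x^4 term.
12·x^2 + 54·x + 54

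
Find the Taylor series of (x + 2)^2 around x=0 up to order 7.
x^2 + 4·x + 4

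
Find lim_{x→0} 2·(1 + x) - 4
Direct substitution at x = 0 gives -2.

Final answer: -2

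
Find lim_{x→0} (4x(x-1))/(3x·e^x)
Both numerator and denominator → 0 as x → 0; this is a 0/0 indeterminate form.
Expand each to leading order near x = 0: numerator ~ -4·x, denominator ~ 3·x.
The limit of the ratio is -4/3.

Final answer: -4/3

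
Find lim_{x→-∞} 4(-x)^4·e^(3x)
This is a 0·∞ indeterminate form at x → -∞.
Rewrite the product as 4(-x)^4 / e^(-3x) (an ∞/∞ form) and apply L'Hôpital, or use the standard hierarchy e^(3|x|) ≫ |(-x)^4| as x → -∞.
The indeterminate product → 0, so the limit = 0.

Final answer: 0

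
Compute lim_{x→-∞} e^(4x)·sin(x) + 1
Evaluate the dominant behaviour as x → -∞; each term tends to a finite value or vanishes.
Limit = 1.

Final answer: 1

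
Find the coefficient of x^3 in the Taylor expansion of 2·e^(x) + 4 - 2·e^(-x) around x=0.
Expand to order 3: 2·e^(x) + 4 - 2·e^(-x) = 2·x^3/3 + 4·x + 4 + O(x^4).
The coefficient of x^3 is 2/3.

Final answer: 2/3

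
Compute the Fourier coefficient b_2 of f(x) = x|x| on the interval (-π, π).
b_2 = (1/π) ∫_{-π}^{π} f(x)·sin(2x) dx.
Evaluate the integral (use parity and integration by parts as needed): b_2 = -π.

Final answer: -π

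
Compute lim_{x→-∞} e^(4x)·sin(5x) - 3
Evaluate the dominant behaviour as x → -∞; each term tends to a finite value or vanishes.
Limit = -3.

Final answer: -3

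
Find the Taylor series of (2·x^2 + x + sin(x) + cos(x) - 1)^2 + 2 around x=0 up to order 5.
-x^5/3 + 19·x^4/12 + 6·x^3 + 4·x^2 + 2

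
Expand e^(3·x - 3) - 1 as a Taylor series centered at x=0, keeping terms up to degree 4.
27·x^4·e^(-3)/8 + 9·x^3·e^(-3)/2 + 9·x^2·e^(-3)/2 + 3·x·e^(-3) - 1 + e^(-3)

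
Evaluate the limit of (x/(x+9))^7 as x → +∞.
As x → +∞: x/(x+9) = 1/(1 + 9/x) → 1, and the 7th power of a limit-1 base also → 1.
Limit = 1.

Final answer: 1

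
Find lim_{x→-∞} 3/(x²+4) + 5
Evaluate the dominant behaviour as x → -∞; each term tends to a finite value or vanishes.
Limit = 5.

Final answer: 5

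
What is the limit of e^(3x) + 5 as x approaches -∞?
Evaluate the dominant behaviour as x → -∞; each term tends to a finite value or vanishes.
Limit = 5.

Final answer: 5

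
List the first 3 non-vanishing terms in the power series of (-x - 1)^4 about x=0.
6·x^2 + 4·x + 1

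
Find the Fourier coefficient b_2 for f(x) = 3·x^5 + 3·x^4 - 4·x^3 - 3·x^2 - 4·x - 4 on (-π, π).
b_2 = (1/π) ∫_{-π}^{π} f(x)·sin(2x) dx.
Evaluate the integral (use parity and integration by parts as needed): b_2 = -3·π^4 - 49/2 + 19·π^2.

Final answer: -3·π^4 - 49/2 + 19·π^2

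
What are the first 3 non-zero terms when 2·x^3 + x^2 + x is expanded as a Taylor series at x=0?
2·x^3 + x^2 + x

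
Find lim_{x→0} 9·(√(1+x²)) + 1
Direct substitution at x = 0 gives 10.

Final answer: 10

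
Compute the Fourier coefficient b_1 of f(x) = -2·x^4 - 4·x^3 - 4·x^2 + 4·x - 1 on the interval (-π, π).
b_1 = (1/π) ∫_{-π}^{π} f(x)·sin(1x) dx.
Evaluate the integral (use parity and integration by parts as needed): b_1 = 56 - 8·π^2.

Final answer: 56 - 8·π^2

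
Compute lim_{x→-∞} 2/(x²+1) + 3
Evaluate the dominant behaviour as x → -∞; each term tends to a finite value or vanishes.
Limit = 3.

Final answer: 3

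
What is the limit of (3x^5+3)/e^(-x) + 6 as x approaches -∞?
The quotient is an ∞/∞ indeterminate form as x → -∞.
Compare growth rates of the dominant terms (exponentials ≫ polynomials ≫ logarithms), or apply L'Hôpital's rule; the quotient → 0.
Adding the constant: 0 + 6 = 6. Limit = 6.

Final answer: 6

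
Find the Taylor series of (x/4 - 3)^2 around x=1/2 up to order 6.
529/64 - 23·(x - 1/2)/16 + (x - 1/2)^2/16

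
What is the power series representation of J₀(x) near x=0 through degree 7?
-x^6/2304 + x^4/64 - x^2/4 + 1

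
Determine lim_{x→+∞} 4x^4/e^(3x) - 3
The quotient is an ∞/∞ indeterminate form as x → +∞.
The exponential denominator e^(3x) dominates the polynomial numerator (e^x ≫ x^4 as x → ∞), so the quotient → 0.
Adding the constant: 0 - 3 = -3. Limit = -3.

Final answer: -3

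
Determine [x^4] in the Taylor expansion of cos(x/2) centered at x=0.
Expand to order 4: cos(x/2) = x^4/384 - x^2/8 + 1 + O(x^5).
The coefficient of x^4 is 1/384.

Final answer: 1/384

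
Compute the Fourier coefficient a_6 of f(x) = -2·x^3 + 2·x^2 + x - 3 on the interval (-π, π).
a_6 = (1/π) ∫_{-π}^{π} f(x)·cos(6x) dx.
Evaluate the integral (use parity and integration by parts as needed): a_6 = 2/9.

Final answer: 2/9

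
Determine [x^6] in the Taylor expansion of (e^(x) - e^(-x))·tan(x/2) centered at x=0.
Expand to order 6: (e^(x) - e^(-x))·tan(x/2) = 11·x^6/360 + x^4/4 + x^2 + O(x^7).
The coefficient of x^6 is 11/360.

Final answer: 11/360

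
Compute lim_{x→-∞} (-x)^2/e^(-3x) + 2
The quotient is an ∞/∞ indeterminate form as x → -∞.
Compare growth rates of the dominant terms (exponentials ≫ polynomials ≫ logarithms), or apply L'Hôpital's rule; the quotient → 0.
Adding the constant: 0 + 2 = 2. Limit = 2.

Final answer: 2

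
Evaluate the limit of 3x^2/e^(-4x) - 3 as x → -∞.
The quotient is an ∞/∞ indeterminate form as x → -∞.
Compare growth rates of the dominant terms (exponentials ≫ polynomials ≫ logarithms), or apply L'Hôpital's rule; the quotient → 0.
Adding the constant: 0 - 3 = -3. Limit = -3.

Final answer: -3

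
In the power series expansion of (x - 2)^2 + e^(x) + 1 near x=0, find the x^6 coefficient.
Expand to order 6: (x - 2)^2 + e^(x) + 1 = x^6/720 + x^5/120 + x^4/24 + x^3/6 + 3·x^2/2 - 3·x + 6 + O(x^7).
The coefficient of x^6 is 1/720.

Final answer: 1/720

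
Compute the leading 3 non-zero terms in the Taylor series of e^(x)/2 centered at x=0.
x^2/4 + x/2 + 1/2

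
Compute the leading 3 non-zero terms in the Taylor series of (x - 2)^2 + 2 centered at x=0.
x^2 - 4·x + 6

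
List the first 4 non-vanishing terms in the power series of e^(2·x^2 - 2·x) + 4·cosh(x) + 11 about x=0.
-16·x^3/3 + 6·x^2 - 2·x + 16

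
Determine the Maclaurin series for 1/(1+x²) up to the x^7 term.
-x^6 + x^4 - x^2 + 1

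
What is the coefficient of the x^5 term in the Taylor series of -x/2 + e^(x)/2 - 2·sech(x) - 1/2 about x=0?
Expand to order 5: -x/2 + e^(x)/2 - 2·sech(x) - 1/2 = x^5/240 - 19·x^4/48 + x^3/12 + 5·x^2/4 - 2 + O(x^6).
The coefficient of x^5 is 1/240.

Final answer: 1/240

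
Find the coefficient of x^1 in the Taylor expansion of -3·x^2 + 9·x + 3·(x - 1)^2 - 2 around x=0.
Expand to order 1: -3·x^2 + 9·x + 3·(x - 1)^2 - 2 = 3·x + 1 + O(x^2).
The coefficient of x^1 is 3.

Final answer: 3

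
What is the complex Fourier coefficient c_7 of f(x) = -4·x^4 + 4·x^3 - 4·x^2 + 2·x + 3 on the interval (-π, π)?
Compute the real Fourier coefficients first: a_7 = 592/2401 + 32·π^2/49, b_7 = 148/343 + 8·π^2/7.
Then c_7 = (a_7 − i·b_7)/2 = 296/2401 + 16·π^2/49 - 4·i·π^2/7 - 74·i/343.

Final answer: 296/2401 + 16·π^2/49 - 4·i·π^2/7 - 74·i/343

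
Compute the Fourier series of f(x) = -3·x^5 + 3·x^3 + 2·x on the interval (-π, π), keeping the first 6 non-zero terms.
(-752 - 6·π^4 + 126·π^2)·sin(x) + (-18·π^2 + 25 + 3·π^4)·sin(2·x) + (-2·π^4 - 80/27 + 58·π^2/9)·sin(3·x) + (-27·π^2/8 + 17/64 + 3·π^4/2)·sin(4·x) + (-6·π^4/5 + 176/625 + 54·π^2/25)·sin(5·x) + (-14·π^2/9 - 11/27 + π^4)·sin(6·x)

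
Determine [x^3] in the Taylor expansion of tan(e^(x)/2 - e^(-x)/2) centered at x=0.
Expand to order 3: tan(e^(x)/2 - e^(-x)/2) = x^3/2 + x + O(x^4).
The coefficient of x^3 is 1/2.

Final answer: 1/2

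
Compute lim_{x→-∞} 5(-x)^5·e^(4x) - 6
The product is a 0·∞ indeterminate form at x → -∞.
Rewrite the product as 5(-x)^5 / e^(-4x) (an ∞/∞ form) and apply L'Hôpital, or use the standard hierarchy e^(4|x|) ≫ |(-x)^5| as x → -∞.
The indeterminate product → 0, so the limit = -6.

Final answer: -6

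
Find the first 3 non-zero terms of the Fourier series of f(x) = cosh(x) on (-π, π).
-cos(x)·sinh(π)/π + 2·cos(2·x)·sinh(π)/(5·π) + sinh(π)/π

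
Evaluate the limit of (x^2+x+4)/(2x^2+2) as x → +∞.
This is an ∞/∞ indeterminate form as x → +∞.
Divide numerator and denominator by x^2 and let the lower-order terms vanish; the leading terms give 1/2.
Limit = 1/2.

Final answer: 1/2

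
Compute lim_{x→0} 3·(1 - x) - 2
Direct substitution at x = 0 gives 1.

Final answer: 1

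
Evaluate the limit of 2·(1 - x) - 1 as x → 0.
Direct substitution at x = 0 gives 1.

Final answer: 1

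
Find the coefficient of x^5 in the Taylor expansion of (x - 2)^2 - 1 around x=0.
Expand to order 5: (x - 2)^2 - 1 = x^2 - 4·x + 3 + O(x^6).
The coefficient of x^5 is 0.

Final answer: 0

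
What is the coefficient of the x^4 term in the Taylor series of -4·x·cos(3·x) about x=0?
Expand to order 4: -4·x·cos(3·x) = 18·x^3 - 4·x + O(x^5).
The coefficient of x^4 is 0.

Final answer: 0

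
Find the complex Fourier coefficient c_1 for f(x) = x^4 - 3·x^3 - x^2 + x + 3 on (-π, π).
Compute the real Fourier coefficients first: a_1 = 52 - 8·π^2, b_1 = 38 - 6·π^2.
Then c_1 = (a_1 − i·b_1)/2 = -4·π^2 + 26 - 19·i + 3·i·π^2.

Final answer: -4·π^2 + 26 - 19·i + 3·i·π^2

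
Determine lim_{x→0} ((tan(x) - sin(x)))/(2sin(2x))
Both numerator and denominator → 0 as x → 0; this is a 0/0 indeterminate form.
Expand each to leading order near x = 0: numerator ~ x^3/2, denominator ~ 4·x.
The limit of the ratio is 0.

Final answer: 0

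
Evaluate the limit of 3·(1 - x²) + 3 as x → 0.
Direct substitution at x = 0 gives 6.

Final answer: 6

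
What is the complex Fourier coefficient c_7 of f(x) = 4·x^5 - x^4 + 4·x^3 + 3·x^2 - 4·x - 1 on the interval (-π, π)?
Compute the real Fourier coefficients first: a_7 = -636/2401 + 8·π^2/49, b_7 = -20600/16807 + 232·π^2/343 + 8·π^4/7.
Then c_7 = (a_7 − i·b_7)/2 = -318/2401 + 4·π^2/49 - 4·i·π^4/7 - 116·i·π^2/343 + 10300·i/16807.

Final answer: -318/2401 + 4·π^2/49 - 4·i·π^4/7 - 116·i·π^2/343 + 10300·i/16807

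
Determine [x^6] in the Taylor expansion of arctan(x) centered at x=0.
Expand to order 6: arctan(x) = x^5/5 - x^3/3 + x + O(x^7).
The coefficient of x^6 is 0.

Final answer: 0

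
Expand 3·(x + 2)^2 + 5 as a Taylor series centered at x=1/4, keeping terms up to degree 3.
323/16 + 27·(x - 1/4)/2 + 3·(x - 1/4)^2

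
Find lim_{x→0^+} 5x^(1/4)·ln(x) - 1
The product is a 0·∞ indeterminate form at x → 0⁺.
Rewrite the product as 5·ln(x) / x^(-1/4) and apply L'Hôpital, or use the standard hierarchy x^(-1/4) ≫ |ln x| as x → 0⁺.
The indeterminate product → 0, so the limit = -1.

Final answer: -1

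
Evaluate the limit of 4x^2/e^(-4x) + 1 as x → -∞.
The quotient is an ∞/∞ indeterminate form as x → -∞.
Compare growth rates of the dominant terms (exponentials ≫ polynomials ≫ logarithms), or apply L'Hôpital's rule; the quotient → 0.
Adding the constant: 0 + 1 = 1. Limit = 1.

Final answer: 1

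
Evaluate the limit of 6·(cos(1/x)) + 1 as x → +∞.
Evaluate the dominant behaviour as x → +∞; each term tends to a finite value or vanishes.
Limit = 7.

Final answer: 7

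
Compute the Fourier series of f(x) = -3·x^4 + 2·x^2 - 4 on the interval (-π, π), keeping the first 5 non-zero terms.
(-152 + 24·π^2)·cos(x) + (11 - 6·π^2)·cos(2·x) + (-8/3 + 8·π^2/3)·cos(3·x) + (17/16 - 3·π^2/2)·cos(4·x) - 3·π^4/5 - 4 + 2·π^2/3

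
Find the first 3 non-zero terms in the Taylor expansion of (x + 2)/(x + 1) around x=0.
x^2 - x + 2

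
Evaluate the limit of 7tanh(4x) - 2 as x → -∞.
Evaluate the dominant behaviour as x → -∞; each term tends to a finite value or vanishes.
Limit = -9.

Final answer: -9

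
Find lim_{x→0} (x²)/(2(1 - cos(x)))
Both numerator and denominator → 0 as x → 0; this is a 0/0 indeterminate form.
Expand each to leading order near x = 0: numerator ~ x^2, denominator ~ x^2.
The limit of the ratio is 1.

Final answer: 1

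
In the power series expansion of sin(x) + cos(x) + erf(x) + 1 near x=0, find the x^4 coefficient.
Expand to order 4: sin(x) + cos(x) + erf(x) + 1 = x^4/24 + x^3·(-2/(3·√(π)) - 1/6) - x^2/2 + x·(1 + 2/√(π)) + 2 + O(x^5).
The coefficient of x^4 is 1/24.

Final answer: 1/24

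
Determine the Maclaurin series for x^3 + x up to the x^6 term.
x^3 + x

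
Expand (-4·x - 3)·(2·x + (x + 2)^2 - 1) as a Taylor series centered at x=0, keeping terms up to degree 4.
-4·x^3 - 27·x^2 - 30·x - 9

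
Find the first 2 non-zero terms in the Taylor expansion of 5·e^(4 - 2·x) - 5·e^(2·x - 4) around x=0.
x·(-10·e^(4) - 10·e^(-4)) - 5·e^(-4) + 5·e^(4)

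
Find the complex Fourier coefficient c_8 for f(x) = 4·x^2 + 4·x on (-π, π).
Compute the real Fourier coefficients first: a_8 = 1/4, b_8 = -1.
Then c_8 = (a_8 − i·b_8)/2 = 1/8 + i/2.

Final answer: 1/8 + i/2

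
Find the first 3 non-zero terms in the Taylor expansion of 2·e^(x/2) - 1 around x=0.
x^2/4 + x + 1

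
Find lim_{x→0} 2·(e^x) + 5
Direct substitution at x = 0 gives 7.

Final answer: 7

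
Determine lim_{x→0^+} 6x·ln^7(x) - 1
The product is a 0·∞ indeterminate form at x → 0⁺.
Rewrite the product as 6·ln^7(x) / x^(-1) and apply L'Hôpital, or use the standard hierarchy x^(-1) ≫ |ln x|^7 as x → 0⁺.
The indeterminate product → 0, so the limit = -1.

Final answer: -1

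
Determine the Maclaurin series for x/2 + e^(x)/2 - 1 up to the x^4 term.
x^4/48 + x^3/12 + x^2/4 + x - 1/2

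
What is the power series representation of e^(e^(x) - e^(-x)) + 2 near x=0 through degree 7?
989·x^7/2520 + 28·x^6/45 + 19·x^5/20 + 4·x^4/3 + 5·x^3/3 + 2·x^2 + 2·x + 3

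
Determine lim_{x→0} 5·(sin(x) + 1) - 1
Direct substitution at x = 0 gives 4.

Final answer: 4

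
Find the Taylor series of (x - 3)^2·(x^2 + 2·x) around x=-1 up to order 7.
-16 + 8·(x + 1) + 15·(x + 1)^2 - 8·(x + 1)^3 + (x + 1)^4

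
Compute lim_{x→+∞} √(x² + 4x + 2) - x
This is an ∞ − ∞ indeterminate form.
Multiply and divide by the conjugate √(x²+4x + 2) + x; the x² terms cancel, leaving (4x + 2)/(√(x²+4x + 2)+x) → 4/2 = 2.
Limit = 2.

Final answer: 2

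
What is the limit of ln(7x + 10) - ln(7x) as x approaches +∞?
This is an ∞ − ∞ indeterminate form.
Combine the logarithms: ln(7x+10) − ln(7x) = ln((7x+10)/(7x)) = ln(1 + 10/(7x)) → ln(1) = 0.
Limit = 0.

Final answer: 0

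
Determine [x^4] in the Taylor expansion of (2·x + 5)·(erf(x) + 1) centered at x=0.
Expand to order 4: (2·x + 5)·(erf(x) + 1) = -4·x^4/(3·√(π)) - 10·x^3/(3·√(π)) + 4·x^2/√(π) + x·(2 + 10/√(π)) + 5 + O(x^5).
The coefficient of x^4 is -4/(3·√(π)).

Final answer: -4/(3·√(π))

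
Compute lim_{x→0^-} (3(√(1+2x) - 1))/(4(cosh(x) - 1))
Both numerator and denominator → 0 as x → 0^-; this is a 0/0 indeterminate form.
Expand each to leading order near x = 0: numerator ~ 3·x, denominator ~ 2·x^2.
The limit of the ratio is -∞.

Final answer: -∞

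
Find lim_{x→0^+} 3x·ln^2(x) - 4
The product is a 0·∞ indeterminate form at x → 0⁺.
Rewrite the product as 3·ln^2(x) / x^(-1) and apply L'Hôpital, or use the standard hierarchy x^(-1) ≫ |ln x|^2 as x → 0⁺.
The indeterminate product → 0, so the limit = -4.

Final answer: -4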